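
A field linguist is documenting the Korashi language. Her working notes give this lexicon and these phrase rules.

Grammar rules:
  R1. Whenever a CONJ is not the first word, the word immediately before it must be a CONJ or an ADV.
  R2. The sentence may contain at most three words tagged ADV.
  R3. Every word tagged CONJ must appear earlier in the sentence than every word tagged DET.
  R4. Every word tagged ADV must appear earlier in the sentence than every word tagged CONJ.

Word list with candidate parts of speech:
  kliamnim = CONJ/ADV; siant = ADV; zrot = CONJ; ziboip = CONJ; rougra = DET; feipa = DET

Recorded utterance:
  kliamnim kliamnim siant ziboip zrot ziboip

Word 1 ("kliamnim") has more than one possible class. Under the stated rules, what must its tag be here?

ADV

Candidates per position — 1:kliamnim {CONJ,ADV}; 2:kliamnim {CONJ,ADV}; 3:siant {ADV}; 4:ziboip {CONJ}; 5:zrot {CONJ}; 6:ziboip {CONJ}.
Word 1 cannot be CONJ — rule 4 would then fail for every completion. It is ADV.
Word 2 cannot be CONJ — rule 4 would then fail for every completion. It is ADV.
The unique satisfying tagging is: ADV ADV ADV CONJ CONJ CONJ.
Checking: rule 1 ✓; rule 2 ✓; rule 3 ✓; rule 4 ✓.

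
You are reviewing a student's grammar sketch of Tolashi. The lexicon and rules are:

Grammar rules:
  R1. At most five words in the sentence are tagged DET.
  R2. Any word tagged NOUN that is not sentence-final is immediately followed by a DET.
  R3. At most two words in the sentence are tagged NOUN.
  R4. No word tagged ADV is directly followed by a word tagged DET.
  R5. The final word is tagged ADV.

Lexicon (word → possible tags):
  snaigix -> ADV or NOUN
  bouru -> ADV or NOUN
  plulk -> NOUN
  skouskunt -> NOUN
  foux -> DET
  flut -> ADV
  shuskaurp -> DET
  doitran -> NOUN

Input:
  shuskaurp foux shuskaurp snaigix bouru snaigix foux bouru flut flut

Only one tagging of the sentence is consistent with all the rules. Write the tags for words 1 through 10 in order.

DET DET DET ADV ADV NOUN DET ADV ADV ADV

Candidates per position — 1:shuskaurp {DET}; 2:foux {DET}; 3:shuskaurp {DET}; 4:snaigix {ADV,NOUN}; 5:bouru {ADV,NOUN}; 6:snaigix {ADV,NOUN}; 7:foux {DET}; 8:bouru {ADV,NOUN}; 9:flut {ADV}; 10:flut {ADV}.
Position 4: NOUN is ruled out by rule 2; that leaves ADV.
Position 5: NOUN is ruled out by rule 2; that leaves ADV.
Position 6: ADV is ruled out by rule 4; that leaves NOUN.
Position 8: NOUN is ruled out by rule 2; that leaves ADV.
That leaves exactly one tagging: DET DET DET ADV ADV NOUN DET ADV ADV ADV.
Verifying each rule — rule 1 holds; rule 2 holds; rule 3 holds; rule 4 holds; rule 5 holds.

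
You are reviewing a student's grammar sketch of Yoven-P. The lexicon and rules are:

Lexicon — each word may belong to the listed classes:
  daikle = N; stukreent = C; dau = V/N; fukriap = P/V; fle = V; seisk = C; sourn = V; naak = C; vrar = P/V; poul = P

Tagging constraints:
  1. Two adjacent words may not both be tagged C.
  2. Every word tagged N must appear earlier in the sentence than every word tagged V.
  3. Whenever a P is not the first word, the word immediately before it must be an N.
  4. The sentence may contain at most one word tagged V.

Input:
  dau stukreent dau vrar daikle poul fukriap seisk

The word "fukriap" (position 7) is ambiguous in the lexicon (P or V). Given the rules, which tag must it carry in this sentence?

Candidates per position — 1:dau {V,N}; 2:stukreent {C}; 3:dau {V,N}; 4:vrar {P,V}; 5:daikle {N}; 6:poul {P}; 7:fukriap {P,V}; 8:seisk {C}.
Position 1: V is ruled out by rule 2; that leaves N.
Position 3: V is ruled out by rule 2; that leaves N.
Position 4: V is ruled out by rule 2; that leaves P.
Position 7: P is ruled out by rule 3; that leaves V.
The only consistent sequence is: N C N P N P V C.
Rule-by-rule: rule 1 ok; rule 2 ok; rule 3 ok; rule 4 ok.

V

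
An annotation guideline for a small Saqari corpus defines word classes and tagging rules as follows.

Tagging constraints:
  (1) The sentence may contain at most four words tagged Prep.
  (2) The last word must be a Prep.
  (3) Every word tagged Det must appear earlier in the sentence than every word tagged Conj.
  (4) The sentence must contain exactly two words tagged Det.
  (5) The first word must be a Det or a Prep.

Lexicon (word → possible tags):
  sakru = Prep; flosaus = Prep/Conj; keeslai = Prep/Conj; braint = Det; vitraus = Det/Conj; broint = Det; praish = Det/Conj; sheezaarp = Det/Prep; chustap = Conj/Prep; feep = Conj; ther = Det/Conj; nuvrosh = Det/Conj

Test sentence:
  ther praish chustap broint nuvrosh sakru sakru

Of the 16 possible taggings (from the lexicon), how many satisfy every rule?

0

Candidates per position — 1:ther {Det,Conj}; 2:praish {Det,Conj}; 3:chustap {Conj,Prep}; 4:broint {Det}; 5:nuvrosh {Det,Conj}; 6:sakru {Prep}; 7:sakru {Prep}.
There are 16 candidate sequences in total.
Every candidate sequence violates at least one rule; no consistent tagging exists.
Count = 0.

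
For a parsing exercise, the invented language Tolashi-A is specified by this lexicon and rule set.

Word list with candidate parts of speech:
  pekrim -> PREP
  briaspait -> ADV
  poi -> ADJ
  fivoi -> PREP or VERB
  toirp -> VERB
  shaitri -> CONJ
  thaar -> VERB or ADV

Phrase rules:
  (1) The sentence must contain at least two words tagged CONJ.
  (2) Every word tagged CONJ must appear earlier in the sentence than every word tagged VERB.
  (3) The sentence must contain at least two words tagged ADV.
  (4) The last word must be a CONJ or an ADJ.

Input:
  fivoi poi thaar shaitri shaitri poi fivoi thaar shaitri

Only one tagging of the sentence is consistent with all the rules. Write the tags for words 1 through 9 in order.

PREP ADJ ADV CONJ CONJ ADJ PREP ADV CONJ

Candidates per position — 1:fivoi {PREP,VERB}; 2:poi {ADJ}; 3:thaar {VERB,ADV}; 4:shaitri {CONJ}; 5:shaitri {CONJ}; 6:poi {ADJ}; 7:fivoi {PREP,VERB}; 8:thaar {VERB,ADV}; 9:shaitri {CONJ}.
Word 1 cannot be VERB — rule 2 would then fail for every completion. It is PREP.
Word 3 cannot be VERB — rule 2 would then fail for every completion. It is ADV.
Word 7 cannot be VERB — rule 2 would then fail for every completion. It is PREP.
Word 8 cannot be VERB — rule 2 would then fail for every completion. It is ADV.
The only consistent sequence is: PREP ADJ ADV CONJ CONJ ADJ PREP ADV CONJ.
Check: rule 1 holds; rule 2 holds; rule 3 holds; rule 4 holds.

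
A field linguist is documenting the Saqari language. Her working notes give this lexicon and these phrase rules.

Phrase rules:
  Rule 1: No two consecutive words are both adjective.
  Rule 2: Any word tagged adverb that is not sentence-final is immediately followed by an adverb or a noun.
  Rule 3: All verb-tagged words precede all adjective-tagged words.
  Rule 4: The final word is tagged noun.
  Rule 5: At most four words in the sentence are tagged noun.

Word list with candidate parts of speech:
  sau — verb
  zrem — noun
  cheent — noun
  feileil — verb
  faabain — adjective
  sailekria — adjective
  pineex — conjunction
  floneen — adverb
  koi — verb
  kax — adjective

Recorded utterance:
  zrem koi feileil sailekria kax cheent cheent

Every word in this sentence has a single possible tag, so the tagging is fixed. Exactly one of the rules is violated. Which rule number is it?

Fixed tagging: noun verb verb adjective adjective noun noun.
Applying the rules: R1 fail, R2 pass, R3 pass, R4 pass, R5 pass.
Only rule 1 fails.

1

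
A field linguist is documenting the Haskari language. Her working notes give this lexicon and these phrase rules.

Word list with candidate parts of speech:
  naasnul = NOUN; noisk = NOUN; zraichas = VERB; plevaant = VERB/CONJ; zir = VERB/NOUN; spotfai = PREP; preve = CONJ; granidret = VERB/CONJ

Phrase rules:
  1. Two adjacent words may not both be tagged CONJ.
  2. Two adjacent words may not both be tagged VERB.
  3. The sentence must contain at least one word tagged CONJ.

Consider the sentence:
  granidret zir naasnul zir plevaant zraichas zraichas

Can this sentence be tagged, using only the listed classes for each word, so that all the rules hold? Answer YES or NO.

NO

Candidates per position — 1:granidret {VERB,CONJ}; 2:zir {VERB,NOUN}; 3:naasnul {NOUN}; 4:zir {VERB,NOUN}; 5:plevaant {VERB,CONJ}; 6:zraichas {VERB}; 7:zraichas {VERB}.
Rule 2 cannot be satisfied by any choice of tags from the lexicon.
So there is no consistent tagging.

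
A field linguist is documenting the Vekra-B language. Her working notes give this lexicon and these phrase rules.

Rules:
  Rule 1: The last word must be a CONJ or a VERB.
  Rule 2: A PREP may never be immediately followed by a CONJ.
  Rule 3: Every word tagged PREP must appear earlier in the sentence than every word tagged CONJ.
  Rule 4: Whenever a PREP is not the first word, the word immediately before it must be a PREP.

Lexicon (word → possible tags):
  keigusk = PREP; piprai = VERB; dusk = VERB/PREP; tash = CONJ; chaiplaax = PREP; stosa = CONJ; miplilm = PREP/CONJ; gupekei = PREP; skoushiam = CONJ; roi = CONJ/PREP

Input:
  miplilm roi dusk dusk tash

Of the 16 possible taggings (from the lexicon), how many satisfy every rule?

3

Candidates per position — 1:miplilm {PREP,CONJ}; 2:roi {CONJ,PREP}; 3:dusk {VERB,PREP}; 4:dusk {VERB,PREP}; 5:tash {CONJ}.
There are 16 candidate sequences in total.
The sequences that satisfy every rule: PREP PREP VERB VERB CONJ; PREP PREP PREP VERB CONJ; CONJ CONJ VERB VERB CONJ.
Count = 3.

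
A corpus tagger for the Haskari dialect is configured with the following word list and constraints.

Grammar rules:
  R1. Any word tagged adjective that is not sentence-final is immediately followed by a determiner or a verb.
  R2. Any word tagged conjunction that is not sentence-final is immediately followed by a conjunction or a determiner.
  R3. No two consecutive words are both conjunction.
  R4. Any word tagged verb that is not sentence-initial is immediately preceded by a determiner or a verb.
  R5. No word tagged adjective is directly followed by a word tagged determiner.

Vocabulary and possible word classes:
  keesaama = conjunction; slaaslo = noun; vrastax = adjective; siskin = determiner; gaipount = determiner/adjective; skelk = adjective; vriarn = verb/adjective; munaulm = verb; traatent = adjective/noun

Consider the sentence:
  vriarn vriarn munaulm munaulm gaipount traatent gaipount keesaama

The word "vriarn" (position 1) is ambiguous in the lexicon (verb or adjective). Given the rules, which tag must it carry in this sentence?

verb

Candidates per position — 1:vriarn {verb,adjective}; 2:vriarn {verb,adjective}; 3:munaulm {verb}; 4:munaulm {verb}; 5:gaipount {determiner,adjective}; 6:traatent {adjective,noun}; 7:gaipount {determiner,adjective}; 8:keesaama {conjunction}.
Word 1 cannot be adjective — rule 4 would then fail for every completion. It is verb.
Word 2 cannot be adjective — rule 4 would then fail for every completion. It is verb.
Word 5 cannot be adjective — rule 1 would then fail for every completion. It is determiner.
Word 7 cannot be adjective — rule 1 would then fail for every completion. It is determiner.
Word 6 cannot be adjective — rule 5 would then fail for every completion. It is noun.
The unique satisfying tagging is: verb verb verb verb determiner noun determiner conjunction.
Checking: rule 1 satisfied; rule 2 satisfied; rule 3 satisfied; rule 4 satisfied; rule 5 satisfied.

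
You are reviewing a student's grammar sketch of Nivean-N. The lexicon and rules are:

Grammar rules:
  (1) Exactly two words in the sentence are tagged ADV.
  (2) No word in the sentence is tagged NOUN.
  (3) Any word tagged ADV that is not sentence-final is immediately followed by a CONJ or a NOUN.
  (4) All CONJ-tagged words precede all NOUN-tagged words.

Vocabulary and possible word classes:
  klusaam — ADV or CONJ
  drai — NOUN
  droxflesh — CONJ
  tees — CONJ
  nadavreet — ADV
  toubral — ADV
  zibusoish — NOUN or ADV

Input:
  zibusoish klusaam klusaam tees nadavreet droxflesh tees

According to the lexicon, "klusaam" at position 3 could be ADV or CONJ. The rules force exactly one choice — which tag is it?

Candidates per position — 1:zibusoish {NOUN,ADV}; 2:klusaam {ADV,CONJ}; 3:klusaam {ADV,CONJ}; 4:tees {CONJ}; 5:nadavreet {ADV}; 6:droxflesh {CONJ}; 7:tees {CONJ}.
Word 1 cannot be NOUN — rule 2 would then fail for every completion. It is ADV.
Word 2 cannot be ADV — rule 1 would then fail for every completion. It is CONJ.
Word 3 cannot be ADV — rule 1 would then fail for every completion. It is CONJ.
The unique satisfying tagging is: ADV CONJ CONJ CONJ ADV CONJ CONJ.
Checking: rule 1 ✓; rule 2 ✓; rule 3 ✓; rule 4 ✓.

CONJ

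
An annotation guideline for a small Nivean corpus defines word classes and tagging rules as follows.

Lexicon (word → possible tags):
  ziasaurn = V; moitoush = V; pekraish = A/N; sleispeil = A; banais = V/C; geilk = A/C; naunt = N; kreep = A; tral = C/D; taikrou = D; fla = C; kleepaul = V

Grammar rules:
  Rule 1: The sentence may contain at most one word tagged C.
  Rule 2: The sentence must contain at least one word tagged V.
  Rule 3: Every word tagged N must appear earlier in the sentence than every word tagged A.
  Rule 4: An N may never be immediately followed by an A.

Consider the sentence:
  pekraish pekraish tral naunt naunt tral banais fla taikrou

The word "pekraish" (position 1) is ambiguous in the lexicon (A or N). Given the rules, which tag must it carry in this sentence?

Candidates per position — 1:pekraish {A,N}; 2:pekraish {A,N}; 3:tral {C,D}; 4:naunt {N}; 5:naunt {N}; 6:tral {C,D}; 7:banais {V,C}; 8:fla {C}; 9:taikrou {D}.
Word 1 cannot be A — rule 3 would then fail for every completion. It is N.
Word 2 cannot be A — rule 3 would then fail for every completion. It is N.
Word 3 cannot be C — rule 1 would then fail for every completion. It is D.
Word 6 cannot be C — rule 1 would then fail for every completion. It is D.
Word 7 cannot be C — rule 1 would then fail for every completion. It is V.
So the tagging must be: N N D N N D V C D.
Verifying each rule — rule 1 holds; rule 2 holds; rule 3 holds; rule 4 holds.

N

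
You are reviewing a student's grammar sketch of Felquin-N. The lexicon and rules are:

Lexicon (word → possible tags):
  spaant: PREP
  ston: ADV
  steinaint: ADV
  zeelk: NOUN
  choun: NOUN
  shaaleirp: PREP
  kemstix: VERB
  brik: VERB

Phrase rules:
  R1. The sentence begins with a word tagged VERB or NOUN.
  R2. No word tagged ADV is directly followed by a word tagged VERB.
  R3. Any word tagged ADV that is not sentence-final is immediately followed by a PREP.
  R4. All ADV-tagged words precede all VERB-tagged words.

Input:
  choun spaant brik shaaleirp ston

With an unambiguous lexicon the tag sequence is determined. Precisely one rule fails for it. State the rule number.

4

Fixed tagging: NOUN PREP VERB PREP ADV.
Rule check: R1 holds, R2 holds, R3 holds, R4 violated.
Only rule 4 fails.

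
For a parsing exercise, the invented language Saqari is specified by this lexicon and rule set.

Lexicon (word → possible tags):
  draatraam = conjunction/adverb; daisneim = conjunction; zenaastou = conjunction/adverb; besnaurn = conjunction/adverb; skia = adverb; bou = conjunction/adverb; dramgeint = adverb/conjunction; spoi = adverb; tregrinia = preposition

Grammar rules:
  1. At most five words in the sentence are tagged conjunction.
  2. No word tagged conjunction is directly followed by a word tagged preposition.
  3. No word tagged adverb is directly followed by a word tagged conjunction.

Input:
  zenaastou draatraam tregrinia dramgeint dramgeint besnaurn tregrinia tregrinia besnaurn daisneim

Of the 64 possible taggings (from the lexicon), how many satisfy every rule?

6

Candidates per position — 1:zenaastou {conjunction,adverb}; 2:draatraam {conjunction,adverb}; 3:tregrinia {preposition}; 4:dramgeint {adverb,conjunction}; 5:dramgeint {adverb,conjunction}; 6:besnaurn {conjunction,adverb}; 7:tregrinia {preposition}; 8:tregrinia {preposition}; 9:besnaurn {conjunction,adverb}; 10:daisneim {conjunction}.
There are 64 candidate sequences in total.
Checking each against the rules leaves 6 sequences.
Count = 6.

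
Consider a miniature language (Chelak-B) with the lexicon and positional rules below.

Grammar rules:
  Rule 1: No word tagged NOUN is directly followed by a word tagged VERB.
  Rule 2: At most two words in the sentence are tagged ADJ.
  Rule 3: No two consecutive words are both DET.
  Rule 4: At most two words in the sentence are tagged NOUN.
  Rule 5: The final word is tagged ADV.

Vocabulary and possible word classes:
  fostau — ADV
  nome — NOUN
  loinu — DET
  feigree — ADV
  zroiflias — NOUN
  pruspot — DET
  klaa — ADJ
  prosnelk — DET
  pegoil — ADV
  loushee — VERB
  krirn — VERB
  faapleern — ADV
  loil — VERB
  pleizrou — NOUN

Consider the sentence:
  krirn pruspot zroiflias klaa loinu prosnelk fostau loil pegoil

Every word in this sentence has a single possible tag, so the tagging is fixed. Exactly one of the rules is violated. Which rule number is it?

3

Fixed tagging: VERB DET NOUN ADJ DET DET ADV VERB ADV.
Checking each rule: R1 pass, R2 pass, R3 fail, R4 pass, R5 pass.
Only rule 3 fails.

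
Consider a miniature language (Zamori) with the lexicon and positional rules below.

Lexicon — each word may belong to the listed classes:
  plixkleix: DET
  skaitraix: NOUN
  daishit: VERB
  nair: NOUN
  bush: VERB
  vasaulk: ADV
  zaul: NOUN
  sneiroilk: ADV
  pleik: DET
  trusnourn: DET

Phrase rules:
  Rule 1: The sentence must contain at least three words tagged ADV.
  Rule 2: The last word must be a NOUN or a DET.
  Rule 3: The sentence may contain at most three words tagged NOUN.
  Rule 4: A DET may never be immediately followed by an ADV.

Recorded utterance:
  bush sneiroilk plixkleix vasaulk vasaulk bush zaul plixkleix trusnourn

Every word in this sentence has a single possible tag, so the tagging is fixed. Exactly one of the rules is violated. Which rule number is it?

Fixed tagging: VERB ADV DET ADV ADV VERB NOUN DET DET.
Checking each rule: R1 holds, R2 holds, R3 holds, R4 violated.
Only rule 4 fails.

4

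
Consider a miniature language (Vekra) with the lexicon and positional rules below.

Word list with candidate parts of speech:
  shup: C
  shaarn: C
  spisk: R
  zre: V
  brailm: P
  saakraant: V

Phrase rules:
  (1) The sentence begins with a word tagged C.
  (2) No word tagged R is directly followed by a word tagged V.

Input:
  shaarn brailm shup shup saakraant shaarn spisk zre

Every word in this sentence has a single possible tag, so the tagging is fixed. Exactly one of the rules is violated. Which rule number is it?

Fixed tagging: C P C C V C R V.
Checking each rule: R1 holds, R2 violated.
Only rule 2 fails.

2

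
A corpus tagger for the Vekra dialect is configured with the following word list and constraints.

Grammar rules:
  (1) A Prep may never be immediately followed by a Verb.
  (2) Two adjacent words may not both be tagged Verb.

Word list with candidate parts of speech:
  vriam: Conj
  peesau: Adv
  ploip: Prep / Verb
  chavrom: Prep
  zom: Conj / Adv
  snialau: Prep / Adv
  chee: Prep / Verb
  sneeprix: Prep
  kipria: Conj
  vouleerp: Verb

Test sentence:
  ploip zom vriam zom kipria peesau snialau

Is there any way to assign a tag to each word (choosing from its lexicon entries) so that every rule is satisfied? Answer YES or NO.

YES

Candidates per position — 1:ploip {Prep,Verb}; 2:zom {Conj,Adv}; 3:vriam {Conj}; 4:zom {Conj,Adv}; 5:kipria {Conj}; 6:peesau {Adv}; 7:snialau {Prep,Adv}.
One satisfying assignment: Prep Conj Conj Adv Conj Adv Adv.
Rule-by-rule: rule 1 satisfied; rule 2 satisfied.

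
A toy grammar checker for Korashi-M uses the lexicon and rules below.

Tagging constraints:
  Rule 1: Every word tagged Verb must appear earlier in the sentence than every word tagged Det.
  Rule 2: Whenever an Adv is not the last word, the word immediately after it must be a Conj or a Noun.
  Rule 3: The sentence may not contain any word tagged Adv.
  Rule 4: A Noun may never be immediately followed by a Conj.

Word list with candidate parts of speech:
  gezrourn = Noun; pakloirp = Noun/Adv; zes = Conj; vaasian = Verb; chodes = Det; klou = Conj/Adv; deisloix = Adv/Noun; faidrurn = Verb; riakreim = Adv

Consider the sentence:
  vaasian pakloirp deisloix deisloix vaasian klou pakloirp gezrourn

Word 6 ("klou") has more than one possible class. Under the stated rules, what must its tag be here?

Conj

Candidates per position — 1:vaasian {Verb}; 2:pakloirp {Noun,Adv}; 3:deisloix {Adv,Noun}; 4:deisloix {Adv,Noun}; 5:vaasian {Verb}; 6:klou {Conj,Adv}; 7:pakloirp {Noun,Adv}; 8:gezrourn {Noun}.
If word 2 were Adv, no tagging could satisfy rule 3; so word 2 is Noun.
If word 3 were Adv, no tagging could satisfy rule 3; so word 3 is Noun.
If word 4 were Adv, no tagging could satisfy rule 2; so word 4 is Noun.
If word 6 were Adv, no tagging could satisfy rule 3; so word 6 is Conj.
If word 7 were Adv, no tagging could satisfy rule 3; so word 7 is Noun.
The only consistent sequence is: Verb Noun Noun Noun Verb Conj Noun Noun.
Verifying each rule — rule 1 satisfied; rule 2 satisfied; rule 3 satisfied; rule 4 satisfied.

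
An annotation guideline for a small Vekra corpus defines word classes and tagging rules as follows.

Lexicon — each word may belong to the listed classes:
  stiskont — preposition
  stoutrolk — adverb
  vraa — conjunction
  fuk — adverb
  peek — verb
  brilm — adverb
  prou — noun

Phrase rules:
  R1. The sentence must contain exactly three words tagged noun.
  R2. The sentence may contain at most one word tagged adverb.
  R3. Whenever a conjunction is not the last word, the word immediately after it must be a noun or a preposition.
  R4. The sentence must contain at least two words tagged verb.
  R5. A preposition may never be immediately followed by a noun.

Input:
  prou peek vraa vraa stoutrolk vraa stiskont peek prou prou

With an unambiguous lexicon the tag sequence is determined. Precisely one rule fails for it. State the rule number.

Fixed tagging: noun verb conjunction conjunction adverb conjunction preposition verb noun noun.
Checking each rule: R1 pass, R2 pass, R3 fail, R4 pass, R5 pass.
Only rule 3 fails.

3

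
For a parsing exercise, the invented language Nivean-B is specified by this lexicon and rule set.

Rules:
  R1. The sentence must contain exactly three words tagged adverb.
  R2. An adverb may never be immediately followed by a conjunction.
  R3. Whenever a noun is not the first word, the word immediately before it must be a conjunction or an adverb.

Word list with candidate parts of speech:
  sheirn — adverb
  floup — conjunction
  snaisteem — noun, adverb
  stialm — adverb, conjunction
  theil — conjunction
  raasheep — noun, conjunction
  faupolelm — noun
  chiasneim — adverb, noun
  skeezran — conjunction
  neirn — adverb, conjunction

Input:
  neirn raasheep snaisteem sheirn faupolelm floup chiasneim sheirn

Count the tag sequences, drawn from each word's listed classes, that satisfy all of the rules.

3

Candidates per position — 1:neirn {adverb,conjunction}; 2:raasheep {noun,conjunction}; 3:snaisteem {noun,adverb}; 4:sheirn {adverb}; 5:faupolelm {noun}; 6:floup {conjunction}; 7:chiasneim {adverb,noun}; 8:sheirn {adverb}.
There are 16 candidate sequences in total.
The sequences that satisfy every rule: conjunction noun adverb adverb noun conjunction noun adverb; conjunction conjunction noun adverb noun conjunction adverb adverb; conjunction conjunction adverb adverb noun conjunction noun adverb.
Count = 3.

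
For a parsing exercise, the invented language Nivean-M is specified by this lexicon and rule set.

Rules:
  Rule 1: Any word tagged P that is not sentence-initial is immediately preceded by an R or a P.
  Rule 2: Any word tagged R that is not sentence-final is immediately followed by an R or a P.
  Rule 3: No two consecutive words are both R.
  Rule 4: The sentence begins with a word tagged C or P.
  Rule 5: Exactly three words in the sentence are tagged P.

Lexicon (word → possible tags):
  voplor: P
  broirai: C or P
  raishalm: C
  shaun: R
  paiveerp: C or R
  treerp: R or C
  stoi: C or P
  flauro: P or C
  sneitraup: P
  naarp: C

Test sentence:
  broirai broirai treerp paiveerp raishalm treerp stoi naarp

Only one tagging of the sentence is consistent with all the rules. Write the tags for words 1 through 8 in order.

P P C C C R P C

Candidates per position — 1:broirai {C,P}; 2:broirai {C,P}; 3:treerp {R,C}; 4:paiveerp {C,R}; 5:raishalm {C}; 6:treerp {R,C}; 7:stoi {C,P}; 8:naarp {C}.
Position 1: tagging it C would leave rule 5 unsatisfiable, so it must be P.
Position 2: tagging it C would leave rule 5 unsatisfiable, so it must be P.
Position 3: tagging it R would leave rule 2 unsatisfiable, so it must be C.
Position 4: tagging it R would leave rule 2 unsatisfiable, so it must be C.
Position 7: tagging it C would leave rule 5 unsatisfiable, so it must be P.
Position 6: tagging it C would leave rule 1 unsatisfiable, so it must be R.
That leaves exactly one tagging: P P C C C R P C.
Check: rule 1 satisfied; rule 2 satisfied; rule 3 satisfied; rule 4 satisfied; rule 5 satisfied.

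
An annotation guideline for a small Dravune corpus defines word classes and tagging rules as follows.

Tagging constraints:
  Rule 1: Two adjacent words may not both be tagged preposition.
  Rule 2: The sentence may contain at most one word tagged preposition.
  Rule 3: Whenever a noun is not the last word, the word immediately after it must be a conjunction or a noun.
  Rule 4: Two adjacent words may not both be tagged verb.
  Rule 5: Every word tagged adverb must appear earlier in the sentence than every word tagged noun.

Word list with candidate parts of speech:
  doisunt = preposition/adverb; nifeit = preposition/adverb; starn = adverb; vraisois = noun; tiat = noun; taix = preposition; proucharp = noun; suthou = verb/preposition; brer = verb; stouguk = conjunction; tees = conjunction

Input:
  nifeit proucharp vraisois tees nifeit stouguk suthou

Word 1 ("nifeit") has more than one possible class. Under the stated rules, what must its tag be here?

adverb

Candidates per position — 1:nifeit {preposition,adverb}; 2:proucharp {noun}; 3:vraisois {noun}; 4:tees {conjunction}; 5:nifeit {preposition,adverb}; 6:stouguk {conjunction}; 7:suthou {verb,preposition}.
At position 5, choosing adverb makes rule 5 impossible to satisfy; hence preposition.
At position 7, choosing preposition makes rule 2 impossible to satisfy; hence verb.
At position 1, choosing preposition makes rule 2 impossible to satisfy; hence adverb.
The unique satisfying tagging is: adverb noun noun conjunction preposition conjunction verb.
Rule-by-rule: rule 1 holds; rule 2 holds; rule 3 holds; rule 4 holds; rule 5 holds.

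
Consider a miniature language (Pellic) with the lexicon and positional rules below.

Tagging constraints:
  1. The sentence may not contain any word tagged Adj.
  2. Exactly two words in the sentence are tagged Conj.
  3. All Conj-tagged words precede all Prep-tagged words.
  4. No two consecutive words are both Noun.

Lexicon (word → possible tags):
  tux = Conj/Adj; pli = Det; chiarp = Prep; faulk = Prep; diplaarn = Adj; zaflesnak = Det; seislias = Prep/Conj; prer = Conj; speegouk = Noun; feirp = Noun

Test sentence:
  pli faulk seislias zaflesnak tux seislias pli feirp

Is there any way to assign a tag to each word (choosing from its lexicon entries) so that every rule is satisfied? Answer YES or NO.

Candidates per position — 1:pli {Det}; 2:faulk {Prep}; 3:seislias {Prep,Conj}; 4:zaflesnak {Det}; 5:tux {Conj,Adj}; 6:seislias {Prep,Conj}; 7:pli {Det}; 8:feirp {Noun}.
Every candidate sequence violates at least one rule; no consistent tagging exists.

NO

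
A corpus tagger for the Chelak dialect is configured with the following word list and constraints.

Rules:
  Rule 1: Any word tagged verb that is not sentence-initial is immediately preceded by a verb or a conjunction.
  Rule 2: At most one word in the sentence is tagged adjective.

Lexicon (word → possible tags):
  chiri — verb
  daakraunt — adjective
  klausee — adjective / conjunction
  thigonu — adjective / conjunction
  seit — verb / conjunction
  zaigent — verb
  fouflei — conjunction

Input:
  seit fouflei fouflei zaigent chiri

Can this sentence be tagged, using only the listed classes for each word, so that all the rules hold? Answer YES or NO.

Candidates per position — 1:seit {verb,conjunction}; 2:fouflei {conjunction}; 3:fouflei {conjunction}; 4:zaigent {verb}; 5:chiri {verb}.
One satisfying assignment: conjunction conjunction conjunction verb verb.
Checking: rule 1 ok; rule 2 ok.

YES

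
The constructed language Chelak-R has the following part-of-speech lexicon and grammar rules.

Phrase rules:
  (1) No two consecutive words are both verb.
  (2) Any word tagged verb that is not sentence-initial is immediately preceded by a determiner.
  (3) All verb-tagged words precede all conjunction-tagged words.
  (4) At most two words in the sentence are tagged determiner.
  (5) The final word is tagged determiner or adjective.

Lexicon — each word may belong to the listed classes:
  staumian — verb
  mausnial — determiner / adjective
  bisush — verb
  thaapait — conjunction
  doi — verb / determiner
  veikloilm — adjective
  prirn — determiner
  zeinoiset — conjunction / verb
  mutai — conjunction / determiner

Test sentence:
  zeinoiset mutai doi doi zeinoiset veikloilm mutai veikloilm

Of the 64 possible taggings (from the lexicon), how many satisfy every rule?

5

Candidates per position — 1:zeinoiset {conjunction,verb}; 2:mutai {conjunction,determiner}; 3:doi {verb,determiner}; 4:doi {verb,determiner}; 5:zeinoiset {conjunction,verb}; 6:veikloilm {adjective}; 7:mutai {conjunction,determiner}; 8:veikloilm {adjective}.
There are 64 candidate sequences in total.
The sequences that satisfy every rule: conjunction conjunction determiner determiner conjunction adjective conjunction adjective; verb conjunction determiner determiner conjunction adjective conjunction adjective; verb determiner verb determiner conjunction adjective conjunction adjective; verb determiner verb determiner verb adjective conjunction adjective; verb determiner determiner verb conjunction adjective conjunction adjective.
Count = 5.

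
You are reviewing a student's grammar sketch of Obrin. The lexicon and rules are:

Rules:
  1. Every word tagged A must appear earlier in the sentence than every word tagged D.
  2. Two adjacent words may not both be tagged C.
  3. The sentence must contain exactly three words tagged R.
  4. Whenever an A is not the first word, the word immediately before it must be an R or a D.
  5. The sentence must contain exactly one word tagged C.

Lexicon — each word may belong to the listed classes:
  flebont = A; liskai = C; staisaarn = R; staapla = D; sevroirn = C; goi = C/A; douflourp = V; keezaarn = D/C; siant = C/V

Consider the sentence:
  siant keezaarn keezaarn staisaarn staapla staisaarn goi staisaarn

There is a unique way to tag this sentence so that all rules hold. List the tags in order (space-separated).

V D D R D R C R

Candidates per position — 1:siant {C,V}; 2:keezaarn {D,C}; 3:keezaarn {D,C}; 4:staisaarn {R}; 5:staapla {D}; 6:staisaarn {R}; 7:goi {C,A}; 8:staisaarn {R}.
At position 7, choosing A makes rule 1 impossible to satisfy; hence C.
At position 1, choosing C makes rule 5 impossible to satisfy; hence V.
At position 2, choosing C makes rule 5 impossible to satisfy; hence D.
At position 3, choosing C makes rule 5 impossible to satisfy; hence D.
The only consistent sequence is: V D D R D R C R.
Rule-by-rule: rule 1 ✓; rule 2 ✓; rule 3 ✓; rule 4 ✓; rule 5 ✓.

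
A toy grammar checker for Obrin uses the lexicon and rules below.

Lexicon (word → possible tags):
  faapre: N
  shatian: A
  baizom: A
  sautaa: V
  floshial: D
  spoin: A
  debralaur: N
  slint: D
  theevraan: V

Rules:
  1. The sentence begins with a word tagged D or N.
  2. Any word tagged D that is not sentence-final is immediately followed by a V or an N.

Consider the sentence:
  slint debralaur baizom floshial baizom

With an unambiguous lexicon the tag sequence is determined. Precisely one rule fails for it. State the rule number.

Fixed tagging: D N A D A.
Checking each rule: R1 holds, R2 violated.
Only rule 2 fails.

2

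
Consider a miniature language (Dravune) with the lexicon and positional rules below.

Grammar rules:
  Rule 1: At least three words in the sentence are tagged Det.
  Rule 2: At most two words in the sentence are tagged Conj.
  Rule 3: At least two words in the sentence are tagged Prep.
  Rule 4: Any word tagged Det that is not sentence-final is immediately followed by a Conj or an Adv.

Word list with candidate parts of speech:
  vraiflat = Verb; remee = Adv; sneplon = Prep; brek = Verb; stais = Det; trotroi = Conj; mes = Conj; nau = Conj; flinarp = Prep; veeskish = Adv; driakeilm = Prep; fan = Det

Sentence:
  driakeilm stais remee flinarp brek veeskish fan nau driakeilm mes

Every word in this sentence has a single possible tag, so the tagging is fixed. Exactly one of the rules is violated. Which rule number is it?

Fixed tagging: Prep Det Adv Prep Verb Adv Det Conj Prep Conj.
Checking each rule: R1 violated, R2 holds, R3 holds, R4 holds.
Only rule 1 fails.

1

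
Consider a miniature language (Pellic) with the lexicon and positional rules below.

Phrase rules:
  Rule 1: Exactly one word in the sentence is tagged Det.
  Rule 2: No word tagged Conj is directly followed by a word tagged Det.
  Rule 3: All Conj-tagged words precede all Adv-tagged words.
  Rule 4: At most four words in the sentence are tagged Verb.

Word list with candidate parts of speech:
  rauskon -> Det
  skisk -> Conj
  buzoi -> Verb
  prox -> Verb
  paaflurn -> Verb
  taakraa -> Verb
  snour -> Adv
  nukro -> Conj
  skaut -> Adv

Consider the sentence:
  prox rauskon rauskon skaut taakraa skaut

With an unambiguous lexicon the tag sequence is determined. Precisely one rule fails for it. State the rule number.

1

Fixed tagging: Verb Det Det Adv Verb Adv.
Checking each rule: R1 fails, R2 ok, R3 ok, R4 ok.
Only rule 1 fails.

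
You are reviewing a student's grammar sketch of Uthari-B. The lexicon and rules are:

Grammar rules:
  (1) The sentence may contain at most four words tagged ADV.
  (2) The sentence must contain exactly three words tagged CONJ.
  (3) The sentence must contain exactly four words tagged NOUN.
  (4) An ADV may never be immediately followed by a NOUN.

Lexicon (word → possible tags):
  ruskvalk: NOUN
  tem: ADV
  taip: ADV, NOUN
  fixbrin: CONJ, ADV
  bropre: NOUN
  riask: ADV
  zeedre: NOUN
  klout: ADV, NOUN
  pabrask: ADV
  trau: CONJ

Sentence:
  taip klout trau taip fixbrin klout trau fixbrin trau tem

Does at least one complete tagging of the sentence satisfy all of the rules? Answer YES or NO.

Candidates per position — 1:taip {ADV,NOUN}; 2:klout {ADV,NOUN}; 3:trau {CONJ}; 4:taip {ADV,NOUN}; 5:fixbrin {CONJ,ADV}; 6:klout {ADV,NOUN}; 7:trau {CONJ}; 8:fixbrin {CONJ,ADV}; 9:trau {CONJ}; 10:tem {ADV}.
Every candidate sequence violates at least one rule; no consistent tagging exists.

NO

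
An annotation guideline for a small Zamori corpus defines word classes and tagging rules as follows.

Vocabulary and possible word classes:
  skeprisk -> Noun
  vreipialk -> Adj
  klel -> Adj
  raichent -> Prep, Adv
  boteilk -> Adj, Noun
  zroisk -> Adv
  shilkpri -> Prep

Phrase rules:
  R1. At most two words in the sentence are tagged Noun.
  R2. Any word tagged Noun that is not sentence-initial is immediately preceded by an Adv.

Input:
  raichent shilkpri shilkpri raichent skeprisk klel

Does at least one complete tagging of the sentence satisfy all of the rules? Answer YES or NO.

YES

Candidates per position — 1:raichent {Prep,Adv}; 2:shilkpri {Prep}; 3:shilkpri {Prep}; 4:raichent {Prep,Adv}; 5:skeprisk {Noun}; 6:klel {Adj}.
One satisfying assignment: Prep Prep Prep Adv Noun Adj.
Verifying each rule — rule 1 holds; rule 2 holds.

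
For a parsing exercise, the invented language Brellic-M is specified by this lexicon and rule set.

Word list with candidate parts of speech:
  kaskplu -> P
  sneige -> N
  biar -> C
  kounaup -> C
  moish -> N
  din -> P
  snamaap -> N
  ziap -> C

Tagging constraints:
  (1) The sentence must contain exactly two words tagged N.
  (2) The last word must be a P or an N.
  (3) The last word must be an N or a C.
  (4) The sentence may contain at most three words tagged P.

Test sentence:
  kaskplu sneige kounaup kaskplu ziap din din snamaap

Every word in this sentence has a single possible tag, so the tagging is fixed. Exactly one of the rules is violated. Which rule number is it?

4

Fixed tagging: P N C P C P P N.
Checking each rule: R1 ✓, R2 ✓, R3 ✓, R4 ✗.
Only rule 4 fails.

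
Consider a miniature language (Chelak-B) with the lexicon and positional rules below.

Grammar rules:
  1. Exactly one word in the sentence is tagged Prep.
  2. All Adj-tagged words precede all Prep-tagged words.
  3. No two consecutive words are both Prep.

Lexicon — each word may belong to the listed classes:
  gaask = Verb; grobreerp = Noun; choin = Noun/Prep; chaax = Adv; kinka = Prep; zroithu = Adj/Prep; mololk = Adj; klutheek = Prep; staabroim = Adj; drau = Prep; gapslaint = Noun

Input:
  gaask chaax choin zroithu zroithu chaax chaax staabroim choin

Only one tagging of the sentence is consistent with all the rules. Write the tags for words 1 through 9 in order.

Verb Adv Noun Adj Adj Adv Adv Adj Prep

Candidates per position — 1:gaask {Verb}; 2:chaax {Adv}; 3:choin {Noun,Prep}; 4:zroithu {Adj,Prep}; 5:zroithu {Adj,Prep}; 6:chaax {Adv}; 7:chaax {Adv}; 8:staabroim {Adj}; 9:choin {Noun,Prep}.
Word 3 cannot be Prep — rule 2 would then fail for every completion. It is Noun.
Word 4 cannot be Prep — rule 2 would then fail for every completion. It is Adj.
Word 5 cannot be Prep — rule 2 would then fail for every completion. It is Adj.
Word 9 cannot be Noun — rule 1 would then fail for every completion. It is Prep.
The unique satisfying tagging is: Verb Adv Noun Adj Adj Adv Adv Adj Prep.
Rule-by-rule: rule 1 satisfied; rule 2 satisfied; rule 3 satisfied.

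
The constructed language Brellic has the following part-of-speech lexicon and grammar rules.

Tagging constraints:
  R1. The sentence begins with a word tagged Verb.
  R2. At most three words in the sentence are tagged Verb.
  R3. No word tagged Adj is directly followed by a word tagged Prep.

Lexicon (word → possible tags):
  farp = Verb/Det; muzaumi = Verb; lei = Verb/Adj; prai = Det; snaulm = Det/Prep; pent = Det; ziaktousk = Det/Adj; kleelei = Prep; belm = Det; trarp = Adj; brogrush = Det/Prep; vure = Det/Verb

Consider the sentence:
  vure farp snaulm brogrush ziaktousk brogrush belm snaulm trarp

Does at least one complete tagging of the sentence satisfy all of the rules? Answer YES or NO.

Candidates per position — 1:vure {Det,Verb}; 2:farp {Verb,Det}; 3:snaulm {Det,Prep}; 4:brogrush {Det,Prep}; 5:ziaktousk {Det,Adj}; 6:brogrush {Det,Prep}; 7:belm {Det}; 8:snaulm {Det,Prep}; 9:trarp {Adj}.
One satisfying assignment: Verb Det Det Det Det Det Det Prep Adj.
Checking: rule 1 ok; rule 2 ok; rule 3 ok.

YES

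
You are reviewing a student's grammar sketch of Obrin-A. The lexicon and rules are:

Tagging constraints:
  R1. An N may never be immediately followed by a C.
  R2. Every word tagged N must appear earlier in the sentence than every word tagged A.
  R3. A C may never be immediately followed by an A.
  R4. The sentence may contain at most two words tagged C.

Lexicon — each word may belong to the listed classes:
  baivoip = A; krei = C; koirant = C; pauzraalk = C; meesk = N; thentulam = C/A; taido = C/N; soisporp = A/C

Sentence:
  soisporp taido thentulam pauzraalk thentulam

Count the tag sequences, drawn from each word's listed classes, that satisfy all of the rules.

Candidates per position — 1:soisporp {A,C}; 2:taido {C,N}; 3:thentulam {C,A}; 4:pauzraalk {C}; 5:thentulam {C,A}.
There are 16 candidate sequences in total.
Every candidate sequence violates at least one rule; no consistent tagging exists.
Count = 0.

0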